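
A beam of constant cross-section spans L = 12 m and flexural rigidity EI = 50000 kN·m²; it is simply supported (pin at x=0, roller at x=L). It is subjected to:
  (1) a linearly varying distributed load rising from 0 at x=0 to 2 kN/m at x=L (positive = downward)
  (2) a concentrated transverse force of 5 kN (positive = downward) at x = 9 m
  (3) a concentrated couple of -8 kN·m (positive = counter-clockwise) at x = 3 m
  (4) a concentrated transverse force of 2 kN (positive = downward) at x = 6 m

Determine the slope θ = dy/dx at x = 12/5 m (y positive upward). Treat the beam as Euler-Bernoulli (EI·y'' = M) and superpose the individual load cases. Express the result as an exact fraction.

Load 1 — triangular load w₀=2 kN/m (0→w₀ over full span):
  θ_1 = -w₀(7L⁴-30L²x²+15x⁴)/(360LEI) = -2·(7·12⁴-30·12²·(12/5)²+15·(12/5)⁴)/(360·12·50000) = -2184/1953125 rad
Load 2 — point force P=5 kN at a=9 m (b=L-a=3):
  θ_2 = -Pb(L²-b²-3x²)/(6LEI)  [x≤a] = -5·3·(12²-3²-3·(12/5)²)/(6·12·50000) = -981/2000000 rad
Load 3 — applied couple M₀=-8 kN·m at a=3 m (b=L-a=9):
  θ_3 = (M₀x²/(2L)+C₁)/EI  [x≤a] with C₁=M₀(3b²-L²)/(6L)=-11 = ((-8)·(12/5)²/(2·12)+(-11))/50000 = -323/1250000 rad
Load 4 — point force P=2 kN at a=6 m (b=L-a=6):
  θ_4 = -Pb(L²-b²-3x²)/(6LEI)  [x≤a] = -2·6·(12²-6²-3·(12/5)²)/(6·12·50000) = -189/625000 rad
Superposition: θ = Σ θ_i = -542377/250000000 rad ≈ -0.002170 rad

θ(12/5) = -542377/250000000 rad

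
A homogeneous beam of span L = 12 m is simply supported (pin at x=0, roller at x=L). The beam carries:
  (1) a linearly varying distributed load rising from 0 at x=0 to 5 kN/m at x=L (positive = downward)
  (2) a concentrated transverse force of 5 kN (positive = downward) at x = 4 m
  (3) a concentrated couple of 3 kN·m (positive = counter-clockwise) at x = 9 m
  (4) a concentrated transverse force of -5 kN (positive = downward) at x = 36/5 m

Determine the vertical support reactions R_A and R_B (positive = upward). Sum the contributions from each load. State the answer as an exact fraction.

R_A = 139/12 kN, R_B = 221/12 kN

Load 1 — triangular load w₀=5 kN/m (0→w₀ over full span):
  R_A = w₀L/6 = 5·12/6 = 10 kN
  R_B = w₀L/3 = 5·12/3 = 20 kN
Load 2 — point force P=5 kN at a=4 m (b=L-a=8):
  R_A = Pb/L = 5·8/12 = 10/3 kN
  R_B = Pa/L = 5·4/12 = 5/3 kN
Load 3 — applied couple M₀=3 kN·m at a=9 m (b=L-a=3):
  R_A = M₀/L = 3/12 = 1/4 kN
  R_B = -M₀/L = -3/12 = -1/4 kN
Load 4 — point force P=-5 kN at a=36/5 m (b=L-a=24/5):
  R_A = Pb/L = (-5)·(24/5)/12 = -2 kN
  R_B = Pa/L = (-5)·(36/5)/12 = -3 kN
Superposition: R_A = 139/12 kN, R_B = 221/12 kN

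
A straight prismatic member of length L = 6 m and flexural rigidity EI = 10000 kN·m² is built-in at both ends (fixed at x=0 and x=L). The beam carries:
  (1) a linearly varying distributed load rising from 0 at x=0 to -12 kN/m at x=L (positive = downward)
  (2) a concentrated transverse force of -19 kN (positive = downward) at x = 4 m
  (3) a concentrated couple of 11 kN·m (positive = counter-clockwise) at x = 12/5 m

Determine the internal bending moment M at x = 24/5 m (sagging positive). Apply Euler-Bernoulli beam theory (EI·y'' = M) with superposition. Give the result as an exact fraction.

Load 1 — triangular load w₀=-12 kN/m (0→w₀ over full span):
  M_1 = 3w₀Lx/20 - w₀L²/30 - w₀x³/(6L) = 3·(-12)·6·(24/5)/20 - (-12)·6²/30 - (-12)·(24/5)³/(6·6) = -72/125 kN·m
Load 2 — point force P=-19 kN at a=4 m (b=L-a=2):
  M_2 = Pa²(a+3b)(L-x)/L³ - Pa²b/L²  [x>a] = (-19)·4²·(4+3·2)·(6-(24/5))/6³ - (-19)·4²·2/6² = 0 kN·m
Load 3 — applied couple M₀=11 kN·m at a=12/5 m (b=L-a=18/5):
  M_3 = R_Ax - M_A - M₀  [x>a] with R_A=66/25, M_A=33/25 = (66/25)·(24/5) - (33/25) - 11 = 44/125 kN·m
Superposition: M = Σ M_i = -28/125 kN·m ≈ -0.224000 kN·m

M(24/5) = -28/125 kN·m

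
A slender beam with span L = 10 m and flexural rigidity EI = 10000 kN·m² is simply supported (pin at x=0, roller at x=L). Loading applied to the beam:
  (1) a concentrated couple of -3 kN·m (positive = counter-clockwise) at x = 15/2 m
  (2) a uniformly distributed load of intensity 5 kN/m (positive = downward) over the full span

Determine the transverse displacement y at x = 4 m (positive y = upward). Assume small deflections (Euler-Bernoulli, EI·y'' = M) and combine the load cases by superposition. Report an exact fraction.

y(4) = -12139/200000 m

Load 1 — applied couple M₀=-3 kN·m at a=15/2 m (b=L-a=5/2):
  y_1 = (M₀x³/(6L)+C₁x)/EI  [x≤a] with C₁=M₀(3b²-L²)/(6L)=65/16 = ((-3)·4³/(6·10)+(65/16)·4)/10000 = 261/200000 m
Load 2 — uniform load w=5 kN/m over full span:
  y_2 = -wx(L³-2Lx²+x³)/(24EI) = -5·4·(10³-2·10·4²+4³)/(24·10000) = -31/500 m
Superposition: y = Σ y_i = -12139/200000 m ≈ -0.060695 m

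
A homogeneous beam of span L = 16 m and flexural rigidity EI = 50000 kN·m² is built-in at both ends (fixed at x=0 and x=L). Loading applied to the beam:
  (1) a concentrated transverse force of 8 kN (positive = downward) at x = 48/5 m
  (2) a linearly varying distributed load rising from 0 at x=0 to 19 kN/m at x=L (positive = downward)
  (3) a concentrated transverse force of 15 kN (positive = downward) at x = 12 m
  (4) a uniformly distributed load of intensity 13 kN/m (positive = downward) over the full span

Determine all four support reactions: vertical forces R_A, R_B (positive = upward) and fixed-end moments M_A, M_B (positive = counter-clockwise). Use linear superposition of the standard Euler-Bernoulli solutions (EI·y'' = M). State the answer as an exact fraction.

Load 1 — point force P=8 kN at a=48/5 m (b=L-a=32/5):
  R_A = Pb²(3a+b)/L³ = 8·(32/5)²·(3·(48/5)+(32/5))/16³ = 352/125 kN
  M_A = Pab²/L² = 8·(48/5)·(32/5)²/16² = 1536/125 kN·m
  R_B = Pa²(a+3b)/L³ = 8·(48/5)²·((48/5)+3·(32/5))/16³ = 648/125 kN
  M_B = -Pa²b/L² = -8·(48/5)²·(32/5)/16² = -2304/125 kN·m
Load 2 — triangular load w₀=19 kN/m (0→w₀ over full span):
  R_A = 3w₀L/20 = 3·19·16/20 = 228/5 kN
  M_A = w₀L²/30 = 19·16²/30 = 2432/15 kN·m
  R_B = 7w₀L/20 = 7·19·16/20 = 532/5 kN
  M_B = -w₀L²/20 = -19·16²/20 = -1216/5 kN·m
Load 3 — point force P=15 kN at a=12 m (b=L-a=4):
  R_A = Pb²(3a+b)/L³ = 15·4²·(3·12+4)/16³ = 75/32 kN
  M_A = Pab²/L² = 15·12·4²/16² = 45/4 kN·m
  R_B = Pa²(a+3b)/L³ = 15·12²·(12+3·4)/16³ = 405/32 kN
  M_B = -Pa²b/L² = -15·12²·4/16² = -135/4 kN·m
Load 4 — uniform load w=13 kN/m over full span:
  R_A = wL/2 = 13·16/2 = 104 kN
  M_A = wL²/12 = 13·16²/12 = 832/3 kN·m
  R_B = wL/2 = 13·16/2 = 104 kN
  M_B = -wL²/12 = -13·16²/12 = -832/3 kN·m
Superposition: R_A = 619039/4000 kN, M_A = 694507/1500 kN·m, R_B = 912961/4000 kN, M_B = -859073/1500 kN·m

R_A = 619039/4000 kN, M_A = 694507/1500 kN·m, R_B = 912961/4000 kN, M_B = -859073/1500 kN·m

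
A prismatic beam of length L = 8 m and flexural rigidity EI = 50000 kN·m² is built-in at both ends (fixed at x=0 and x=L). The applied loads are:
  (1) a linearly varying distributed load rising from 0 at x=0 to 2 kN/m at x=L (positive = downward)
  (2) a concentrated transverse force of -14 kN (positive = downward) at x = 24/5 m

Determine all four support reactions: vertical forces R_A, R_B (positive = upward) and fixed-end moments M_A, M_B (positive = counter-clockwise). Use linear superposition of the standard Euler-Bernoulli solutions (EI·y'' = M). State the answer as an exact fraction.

Load 1 — triangular load w₀=2 kN/m (0→w₀ over full span):
  R_A = 3w₀L/20 = 3·2·8/20 = 12/5 kN
  M_A = w₀L²/30 = 2·8²/30 = 64/15 kN·m
  R_B = 7w₀L/20 = 7·2·8/20 = 28/5 kN
  M_B = -w₀L²/20 = -2·8²/20 = -32/5 kN·m
Load 2 — point force P=-14 kN at a=24/5 m (b=L-a=16/5):
  R_A = Pb²(3a+b)/L³ = (-14)·(16/5)²·(3·(24/5)+(16/5))/8³ = -616/125 kN
  M_A = Pab²/L² = (-14)·(24/5)·(16/5)²/8² = -1344/125 kN·m
  R_B = Pa²(a+3b)/L³ = (-14)·(24/5)²·((24/5)+3·(16/5))/8³ = -1134/125 kN
  M_B = -Pa²b/L² = -(-14)·(24/5)²·(16/5)/8² = 2016/125 kN·m
Superposition: R_A = -316/125 kN, M_A = -2432/375 kN·m, R_B = -434/125 kN, M_B = 1216/125 kN·m

R_A = -316/125 kN, M_A = -2432/375 kN·m, R_B = -434/125 kN, M_B = 1216/125 kN·m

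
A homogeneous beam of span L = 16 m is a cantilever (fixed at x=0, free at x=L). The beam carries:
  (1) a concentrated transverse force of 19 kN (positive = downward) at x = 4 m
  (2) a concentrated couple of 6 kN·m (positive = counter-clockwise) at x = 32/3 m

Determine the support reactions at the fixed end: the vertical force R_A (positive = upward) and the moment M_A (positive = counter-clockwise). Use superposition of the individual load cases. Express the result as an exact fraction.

Load 1 — point force P=19 kN at a=4 m (b=L-a=12):
  R_A = P = 19 kN
  M_A = Pa = 19·4 = 76 kN·m
Load 2 — applied couple M₀=6 kN·m at a=32/3 m (b=L-a=16/3):
  R_A = 0 kN
  M_A = -M₀ = -6 kN·m
Superposition: R_A = 19 kN, M_A = 70 kN·m

R_A = 19 kN, M_A = 70 kN·m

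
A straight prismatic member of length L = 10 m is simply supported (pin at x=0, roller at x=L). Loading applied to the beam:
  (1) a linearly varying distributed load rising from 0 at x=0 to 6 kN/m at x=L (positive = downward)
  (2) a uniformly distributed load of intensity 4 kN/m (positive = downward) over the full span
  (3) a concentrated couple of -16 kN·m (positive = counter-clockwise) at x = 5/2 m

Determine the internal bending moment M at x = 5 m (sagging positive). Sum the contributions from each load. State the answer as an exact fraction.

Load 1 — triangular load w₀=6 kN/m (0→w₀ over full span):
  M_1 = w₀Lx/6 - w₀x³/(6L) = 6·10·5/6 - 6·5³/(6·10) = 75/2 kN·m
Load 2 — uniform load w=4 kN/m over full span:
  M_2 = wx(L-x)/2 = 4·5·(10-5)/2 = 50 kN·m
Load 3 — applied couple M₀=-16 kN·m at a=5/2 m (b=L-a=15/2):
  M_3 = M₀x/L - M₀  [x>a] = (-16)·5/10 - (-16) = 8 kN·m
Superposition: M = Σ M_i = 191/2 kN·m ≈ 95.500000 kN·m

M(5) = 191/2 kN·m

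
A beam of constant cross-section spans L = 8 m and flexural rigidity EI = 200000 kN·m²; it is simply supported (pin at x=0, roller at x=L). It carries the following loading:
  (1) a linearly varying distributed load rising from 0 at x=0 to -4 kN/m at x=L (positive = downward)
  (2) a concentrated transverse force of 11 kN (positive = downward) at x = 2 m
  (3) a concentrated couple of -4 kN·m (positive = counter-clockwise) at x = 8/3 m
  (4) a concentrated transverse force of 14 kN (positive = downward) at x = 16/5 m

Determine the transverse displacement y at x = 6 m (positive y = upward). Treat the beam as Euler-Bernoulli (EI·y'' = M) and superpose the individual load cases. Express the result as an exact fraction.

Load 1 — triangular load w₀=-4 kN/m (0→w₀ over full span):
  y_1 = -w₀x(7L⁴-10L²x²+3x⁴)/(360LEI) = -(-4)·6·(7·8⁴-10·8²·6²+3·6⁴)/(360·8·200000) = 119/300000 m
Load 2 — point force P=11 kN at a=2 m (b=L-a=6):
  y_2 = -Pa(L-x)(2Lx-a²-x²)/(6LEI)  [x>a] = -11·2·(8-6)·(2·8·6-2²-6²)/(6·8·200000) = -77/300000 m
Load 3 — applied couple M₀=-4 kN·m at a=8/3 m (b=L-a=16/3):
  y_3 = (M₀x³/(6L)-M₀(x-a)²/2+C₁x)/EI  [x>a] with C₁=M₀(3b²-L²)/(6L)=-16/9 = ((-4)·6³/(6·8)-(-4)·(6-(8/3))²/2+(-16/9)·6)/200000 = -29/900000 m
Load 4 — point force P=14 kN at a=16/5 m (b=L-a=24/5):
  y_4 = -Pa(L-x)(2Lx-a²-x²)/(6LEI)  [x>a] = -14·(16/5)·(8-6)·(2·8·6-(16/5)²-6²)/(6·8·200000) = -2177/4687500 m
Superposition: y = Σ y_i = -40123/112500000 m ≈ -0.000357 m

y(6) = -40123/112500000 m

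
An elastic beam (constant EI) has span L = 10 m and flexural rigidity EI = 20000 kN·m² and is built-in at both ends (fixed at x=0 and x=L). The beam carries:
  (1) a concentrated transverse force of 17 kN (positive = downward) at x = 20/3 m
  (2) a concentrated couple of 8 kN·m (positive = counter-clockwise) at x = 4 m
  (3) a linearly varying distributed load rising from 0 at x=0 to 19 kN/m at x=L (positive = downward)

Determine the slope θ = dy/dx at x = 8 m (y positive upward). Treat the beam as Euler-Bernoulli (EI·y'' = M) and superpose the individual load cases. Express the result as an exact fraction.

Load 1 — point force P=17 kN at a=20/3 m (b=L-a=10/3):
  θ_1 = Pa²(L-x)(2bL-(3b+a)(L-x))/(2L³EI)  [x>a] = 17·(20/3)²·(10-8)·(2·(10/3)·10-(3·(10/3)+(20/3))·(10-8))/(2·10³·20000) = 17/13500 rad
Load 2 — applied couple M₀=8 kN·m at a=4 m (b=L-a=6):
  θ_2 = (R_Ax²/2 - M_Ax - M₀(x-a))/EI  [x>a] with R_A=144/125, M_A=24/25 = ((144/125)·8²/2 - (24/25)·8 - 8·(8-4))/20000 = -11/78125 rad
Load 3 — triangular load w₀=19 kN/m (0→w₀ over full span):
  θ_3 = -w₀(2x(L-x)(L-2x)(x+2L)+x²(L-x)²)/(120LEI) = -19·(2·8·(10-8)·(10-2·8)·(8+2·10)+8²·(10-8)²)/(120·10·20000) = 38/9375 rad
Superposition: θ = Σ θ_i = 43637/8437500 rad ≈ 0.005172 rad

θ(8) = 43637/8437500 rad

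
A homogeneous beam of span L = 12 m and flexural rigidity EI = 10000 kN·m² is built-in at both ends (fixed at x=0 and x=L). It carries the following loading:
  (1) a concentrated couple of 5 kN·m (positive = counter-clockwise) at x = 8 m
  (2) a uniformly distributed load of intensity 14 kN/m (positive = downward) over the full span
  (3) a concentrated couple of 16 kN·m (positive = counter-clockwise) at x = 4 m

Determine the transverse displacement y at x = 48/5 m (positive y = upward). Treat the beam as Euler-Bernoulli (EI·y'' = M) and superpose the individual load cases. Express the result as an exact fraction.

y(48/5) = -11706/390625 m

Load 1 — applied couple M₀=5 kN·m at a=8 m (b=L-a=4):
  y_1 = (R_Ax³/6 - M_Ax²/2 - M₀(x-a)²/2)/EI  [x>a] with R_A=5/9, M_A=5/3 = ((5/9)·(48/5)³/6 - (5/3)·(48/5)²/2 - 5·((48/5)-8)²/2)/10000 = -2/15625 m
Load 2 — uniform load w=14 kN/m over full span:
  y_2 = -wx²(L-x)²/(24EI) = -14·(48/5)²·(12-(48/5))²/(24·10000) = -12096/390625 m
Load 3 — applied couple M₀=16 kN·m at a=4 m (b=L-a=8):
  y_3 = (R_Ax³/6 - M_Ax²/2 - M₀(x-a)²/2)/EI  [x>a] with R_A=16/9, M_A=0 = ((16/9)·(48/5)³/6 - 0·(48/5)²/2 - 16·((48/5)-4)²/2)/10000 = 88/78125 m
Superposition: y = Σ y_i = -11706/390625 m ≈ -0.029967 m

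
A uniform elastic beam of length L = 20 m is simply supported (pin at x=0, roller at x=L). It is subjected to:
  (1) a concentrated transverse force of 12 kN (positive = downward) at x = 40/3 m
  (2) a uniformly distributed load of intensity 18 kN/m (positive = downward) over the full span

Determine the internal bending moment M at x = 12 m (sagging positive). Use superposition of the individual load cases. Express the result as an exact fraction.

M(12) = 912 kN·m

Load 1 — point force P=12 kN at a=40/3 m (b=L-a=20/3):
  M_1 = Pbx/L  [x≤a] = 12·(20/3)·12/20 = 48 kN·m
Load 2 — uniform load w=18 kN/m over full span:
  M_2 = wx(L-x)/2 = 18·12·(20-12)/2 = 864 kN·m
Superposition: M = Σ M_i = 912 kN·m ≈ 912.000000 kN·m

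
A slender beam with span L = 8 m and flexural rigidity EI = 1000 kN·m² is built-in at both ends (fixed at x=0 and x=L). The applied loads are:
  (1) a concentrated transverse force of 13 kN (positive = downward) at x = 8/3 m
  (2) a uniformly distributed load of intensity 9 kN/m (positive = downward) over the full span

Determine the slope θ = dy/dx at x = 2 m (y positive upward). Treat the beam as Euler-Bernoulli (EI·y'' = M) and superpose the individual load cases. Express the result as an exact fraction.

θ(2) = -107/2250 rad

Load 1 — point force P=13 kN at a=8/3 m (b=L-a=16/3):
  θ_1 = -Pb²x(2aL-(3a+b)x)/(2L³EI)  [x≤a] = -13·(16/3)²·2·(2·(8/3)·8-(3·(8/3)+(16/3))·2)/(2·8³·1000) = -13/1125 rad
Load 2 — uniform load w=9 kN/m over full span:
  θ_2 = -wx(L-x)(L-2x)/(12EI) = -9·2·(8-2)·(8-2·2)/(12·1000) = -9/250 rad
Superposition: θ = Σ θ_i = -107/2250 rad ≈ -0.047556 rad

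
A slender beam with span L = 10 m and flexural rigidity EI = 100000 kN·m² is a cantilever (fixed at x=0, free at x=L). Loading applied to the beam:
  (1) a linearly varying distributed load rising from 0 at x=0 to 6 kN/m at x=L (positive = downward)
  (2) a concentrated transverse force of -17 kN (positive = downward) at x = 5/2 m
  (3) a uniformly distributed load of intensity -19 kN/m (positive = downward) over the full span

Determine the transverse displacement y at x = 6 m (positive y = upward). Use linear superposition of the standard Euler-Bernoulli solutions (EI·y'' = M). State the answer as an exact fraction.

Load 1 — triangular load w₀=6 kN/m (0→w₀ over full span):
  y_1 = (w₀Lx³/12-w₀L²x²/6-w₀x⁵/(120L))/EI = (6·10·6³/12-6·10²·6²/6-6·6⁵/(120·10))/100000 = -15993/625000 m
Load 2 — point force P=-17 kN at a=5/2 m (b=L-a=15/2):
  y_2 = -Pa²(3x-a)/(6EI)  [x>a] = -(-17)·(5/2)²·(3·6-(5/2))/(6·100000) = 527/192000 m
Load 3 — uniform load w=-19 kN/m over full span:
  y_3 = -wx²(x²-4Lx+6L²)/(24EI) = -(-19)·6²·(6²-4·10·6+6·10²)/(24·100000) = 5643/50000 m
Superposition: y = Σ y_i = 10801919/120000000 m ≈ 0.090016 m

y(6) = 10801919/120000000 m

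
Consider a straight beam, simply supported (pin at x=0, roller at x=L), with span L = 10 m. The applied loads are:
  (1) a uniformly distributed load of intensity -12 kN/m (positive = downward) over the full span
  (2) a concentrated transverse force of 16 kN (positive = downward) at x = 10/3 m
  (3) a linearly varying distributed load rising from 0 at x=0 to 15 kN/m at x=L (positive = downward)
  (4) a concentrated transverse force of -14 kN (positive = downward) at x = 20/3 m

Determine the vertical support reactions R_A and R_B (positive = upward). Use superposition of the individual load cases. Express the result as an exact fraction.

R_A = -29 kN, R_B = -14 kN

Load 1 — uniform load w=-12 kN/m over full span:
  R_A = wL/2 = (-12)·10/2 = -60 kN
  R_B = wL/2 = (-12)·10/2 = -60 kN
Load 2 — point force P=16 kN at a=10/3 m (b=L-a=20/3):
  R_A = Pb/L = 16·(20/3)/10 = 32/3 kN
  R_B = Pa/L = 16·(10/3)/10 = 16/3 kN
Load 3 — triangular load w₀=15 kN/m (0→w₀ over full span):
  R_A = w₀L/6 = 15·10/6 = 25 kN
  R_B = w₀L/3 = 15·10/3 = 50 kN
Load 4 — point force P=-14 kN at a=20/3 m (b=L-a=10/3):
  R_A = Pb/L = (-14)·(10/3)/10 = -14/3 kN
  R_B = Pa/L = (-14)·(20/3)/10 = -28/3 kN
Superposition: R_A = -29 kN, R_B = -14 kN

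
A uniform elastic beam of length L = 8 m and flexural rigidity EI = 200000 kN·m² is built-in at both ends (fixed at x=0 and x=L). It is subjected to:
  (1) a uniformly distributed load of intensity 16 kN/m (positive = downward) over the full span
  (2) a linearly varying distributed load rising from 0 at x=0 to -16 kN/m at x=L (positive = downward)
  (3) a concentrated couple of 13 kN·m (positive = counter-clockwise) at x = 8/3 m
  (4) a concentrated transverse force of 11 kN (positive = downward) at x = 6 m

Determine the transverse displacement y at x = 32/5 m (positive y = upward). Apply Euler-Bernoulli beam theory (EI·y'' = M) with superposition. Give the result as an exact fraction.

y(32/5) = -1272469/7031250000 m

Load 1 — uniform load w=16 kN/m over full span:
  y_1 = -wx²(L-x)²/(24EI) = -16·(32/5)²·(8-(32/5))²/(24·200000) = -2048/5859375 m
Load 2 — triangular load w₀=-16 kN/m (0→w₀ over full span):
  y_2 = -w₀x²(L-x)²(x+2L)/(120LEI) = -(-16)·(32/5)²·(8-(32/5))²·((32/5)+2·8)/(120·8·200000) = 28672/146484375 m
Load 3 — applied couple M₀=13 kN·m at a=8/3 m (b=L-a=16/3):
  y_3 = (R_Ax³/6 - M_Ax²/2 - M₀(x-a)²/2)/EI  [x>a] with R_A=13/6, M_A=0 = ((13/6)·(32/5)³/6 - 0·(32/5)²/2 - 13·((32/5)-(8/3))²/2)/200000 = 143/7031250 m
Load 4 — point force P=11 kN at a=6 m (b=L-a=2):
  y_4 = -Pa²(L-x)²(3bL-(3b+a)(L-x))/(6L³EI)  [x>a] = -11·6²·(8-(32/5))²·(3·2·8-(3·2+6)·(8-(32/5)))/(6·8³·200000) = -297/6250000 m
Superposition: y = Σ y_i = -1272469/7031250000 m ≈ -0.000181 m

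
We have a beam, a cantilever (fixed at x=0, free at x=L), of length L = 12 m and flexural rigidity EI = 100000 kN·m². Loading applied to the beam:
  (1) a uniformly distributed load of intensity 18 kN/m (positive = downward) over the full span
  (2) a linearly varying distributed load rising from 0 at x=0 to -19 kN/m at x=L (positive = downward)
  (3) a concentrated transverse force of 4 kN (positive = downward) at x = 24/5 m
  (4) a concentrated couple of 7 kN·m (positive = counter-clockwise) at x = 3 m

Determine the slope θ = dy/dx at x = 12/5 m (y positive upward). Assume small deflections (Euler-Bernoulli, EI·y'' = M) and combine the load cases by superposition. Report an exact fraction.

Load 1 — uniform load w=18 kN/m over full span:
  θ_1 = -wx(x²-3Lx+3L²)/(6EI) = -18·(12/5)·((12/5)²-3·12·(12/5)+3·12²)/(6·100000) = -9882/390625 rad
Load 2 — triangular load w₀=-19 kN/m (0→w₀ over full span):
  θ_2 = (w₀Lx²/4-w₀L²x/3-w₀x⁴/(24L))/EI = ((-19)·12·(12/5)²/4-(-19)·12²·(12/5)/3-(-19)·(12/5)⁴/(24·12))/100000 = 145521/7812500 rad
Load 3 — point force P=4 kN at a=24/5 m (b=L-a=36/5):
  θ_3 = -Px(2a-x)/(2EI)  [x≤a] = -4·(12/5)·(2·(24/5)-(12/5))/(2·100000) = -27/78125 rad
Load 4 — applied couple M₀=7 kN·m at a=3 m (b=L-a=9):
  θ_4 = M₀x/EI  [x≤a] = 7·(12/5)/100000 = 21/125000 rad
Superposition: θ = Σ θ_i = -107013/15625000 rad ≈ -0.006849 rad

θ(12/5) = -107013/15625000 rad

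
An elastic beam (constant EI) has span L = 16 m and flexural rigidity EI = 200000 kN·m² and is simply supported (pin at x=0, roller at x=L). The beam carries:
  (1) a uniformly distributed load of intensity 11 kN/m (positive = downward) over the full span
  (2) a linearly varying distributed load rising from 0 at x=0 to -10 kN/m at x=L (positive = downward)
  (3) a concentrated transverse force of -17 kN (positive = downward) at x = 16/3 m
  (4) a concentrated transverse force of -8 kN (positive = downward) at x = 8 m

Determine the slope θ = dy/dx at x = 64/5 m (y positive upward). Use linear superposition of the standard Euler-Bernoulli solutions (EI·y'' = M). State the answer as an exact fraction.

Load 1 — uniform load w=11 kN/m over full span:
  θ_1 = -w(L³-6Lx²+4x³)/(24EI) = -11·(16³-6·16·(64/5)²+4·(64/5)³)/(24·200000) = 2904/390625 rad
Load 2 — triangular load w₀=-10 kN/m (0→w₀ over full span):
  θ_2 = -w₀(7L⁴-30L²x²+15x⁴)/(360LEI) = -(-10)·(7·16⁴-30·16²·(64/5)²+15·(64/5)⁴)/(360·16·200000) = -12112/3515625 rad
Load 3 — point force P=-17 kN at a=16/3 m (b=L-a=32/3):
  θ_3 = -Pa(2L²-6Lx+3x²+a²)/(6LEI)  [x>a] = -(-17)·(16/3)·(2·16²-6·16·(64/5)+3·(64/5)²+(16/3)²)/(6·16·200000) = -5882/6328125 rad
Load 4 — point force P=-8 kN at a=8 m (b=L-a=8):
  θ_4 = -Pa(2L²-6Lx+3x²+a²)/(6LEI)  [x>a] = -(-8)·8·(2·16²-6·16·(64/5)+3·(64/5)²+8²)/(6·16·200000) = -42/78125 rad
Superposition: θ = Σ θ_i = 79796/31640625 rad ≈ 0.002522 rad

θ(64/5) = 79796/31640625 rad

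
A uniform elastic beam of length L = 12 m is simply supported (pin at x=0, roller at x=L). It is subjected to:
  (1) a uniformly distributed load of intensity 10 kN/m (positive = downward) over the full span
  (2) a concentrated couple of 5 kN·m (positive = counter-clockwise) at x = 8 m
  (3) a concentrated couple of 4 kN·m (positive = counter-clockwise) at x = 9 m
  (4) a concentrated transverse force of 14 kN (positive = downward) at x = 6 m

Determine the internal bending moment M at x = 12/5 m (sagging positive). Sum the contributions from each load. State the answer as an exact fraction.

M(12/5) = 669/5 kN·m

Load 1 — uniform load w=10 kN/m over full span:
  M_1 = wx(L-x)/2 = 10·(12/5)·(12-(12/5))/2 = 576/5 kN·m
Load 2 — applied couple M₀=5 kN·m at a=8 m (b=L-a=4):
  M_2 = M₀x/L  [x≤a] = 5·(12/5)/12 = 1 kN·m
Load 3 — applied couple M₀=4 kN·m at a=9 m (b=L-a=3):
  M_3 = M₀x/L  [x≤a] = 4·(12/5)/12 = 4/5 kN·m
Load 4 — point force P=14 kN at a=6 m (b=L-a=6):
  M_4 = Pbx/L  [x≤a] = 14·6·(12/5)/12 = 84/5 kN·m
Superposition: M = Σ M_i = 669/5 kN·m ≈ 133.800000 kN·m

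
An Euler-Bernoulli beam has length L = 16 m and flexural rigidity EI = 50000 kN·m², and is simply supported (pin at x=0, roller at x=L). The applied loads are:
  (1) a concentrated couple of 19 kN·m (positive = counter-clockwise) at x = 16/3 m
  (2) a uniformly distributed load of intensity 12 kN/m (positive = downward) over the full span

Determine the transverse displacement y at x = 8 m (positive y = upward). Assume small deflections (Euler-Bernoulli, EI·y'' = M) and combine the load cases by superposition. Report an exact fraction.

Load 1 — applied couple M₀=19 kN·m at a=16/3 m (b=L-a=32/3):
  y_1 = (M₀x³/(6L)-M₀(x-a)²/2+C₁x)/EI  [x>a] with C₁=M₀(3b²-L²)/(6L)=152/9 = (19·8³/(6·16)-19·(8-(16/3))²/2+(152/9)·8)/50000 = 19/5625 m
Load 2 — uniform load w=12 kN/m over full span:
  y_2 = -wx(L³-2Lx²+x³)/(24EI) = -12·8·(16³-2·16·8²+8³)/(24·50000) = -128/625 m
Superposition: y = Σ y_i = -1133/5625 m ≈ -0.201422 m

y(8) = -1133/5625 m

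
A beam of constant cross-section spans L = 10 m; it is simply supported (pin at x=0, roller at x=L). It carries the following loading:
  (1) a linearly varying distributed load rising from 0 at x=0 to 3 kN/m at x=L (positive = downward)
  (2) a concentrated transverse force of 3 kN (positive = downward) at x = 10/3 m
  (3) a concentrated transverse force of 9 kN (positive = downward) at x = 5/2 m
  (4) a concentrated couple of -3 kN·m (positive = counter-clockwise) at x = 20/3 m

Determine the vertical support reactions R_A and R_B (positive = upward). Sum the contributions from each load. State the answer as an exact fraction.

Load 1 — triangular load w₀=3 kN/m (0→w₀ over full span):
  R_A = w₀L/6 = 3·10/6 = 5 kN
  R_B = w₀L/3 = 3·10/3 = 10 kN
Load 2 — point force P=3 kN at a=10/3 m (b=L-a=20/3):
  R_A = Pb/L = 3·(20/3)/10 = 2 kN
  R_B = Pa/L = 3·(10/3)/10 = 1 kN
Load 3 — point force P=9 kN at a=5/2 m (b=L-a=15/2):
  R_A = Pb/L = 9·(15/2)/10 = 27/4 kN
  R_B = Pa/L = 9·(5/2)/10 = 9/4 kN
Load 4 — applied couple M₀=-3 kN·m at a=20/3 m (b=L-a=10/3):
  R_A = M₀/L = (-3)/10 = -3/10 kN
  R_B = -M₀/L = -(-3)/10 = 3/10 kN
Superposition: R_A = 269/20 kN, R_B = 271/20 kN

R_A = 269/20 kN, R_B = 271/20 kN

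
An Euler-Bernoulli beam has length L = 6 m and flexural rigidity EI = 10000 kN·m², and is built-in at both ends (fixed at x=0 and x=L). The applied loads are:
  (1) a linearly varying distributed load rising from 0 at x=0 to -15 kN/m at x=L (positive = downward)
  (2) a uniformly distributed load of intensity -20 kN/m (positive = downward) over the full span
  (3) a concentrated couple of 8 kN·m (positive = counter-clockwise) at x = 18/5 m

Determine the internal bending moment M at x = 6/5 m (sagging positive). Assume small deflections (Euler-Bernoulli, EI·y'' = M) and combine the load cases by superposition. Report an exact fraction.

Load 1 — triangular load w₀=-15 kN/m (0→w₀ over full span):
  M_1 = 3w₀Lx/20 - w₀L²/30 - w₀x³/(6L) = 3·(-15)·6·(6/5)/20 - (-15)·6²/30 - (-15)·(6/5)³/(6·6) = 63/25 kN·m
Load 2 — uniform load w=-20 kN/m over full span:
  M_2 = wLx/2 - wL²/12 - wx²/2 = (-20)·6·(6/5)/2 - (-20)·6²/12 - (-20)·(6/5)²/2 = 12/5 kN·m
Load 3 — applied couple M₀=8 kN·m at a=18/5 m (b=L-a=12/5):
  M_3 = R_Ax - M_A  [x≤a] with R_A=48/25, M_A=64/25 = (48/25)·(6/5) - (64/25) = -32/125 kN·m
Superposition: M = Σ M_i = 583/125 kN·m ≈ 4.664000 kN·m

M(6/5) = 583/125 kN·m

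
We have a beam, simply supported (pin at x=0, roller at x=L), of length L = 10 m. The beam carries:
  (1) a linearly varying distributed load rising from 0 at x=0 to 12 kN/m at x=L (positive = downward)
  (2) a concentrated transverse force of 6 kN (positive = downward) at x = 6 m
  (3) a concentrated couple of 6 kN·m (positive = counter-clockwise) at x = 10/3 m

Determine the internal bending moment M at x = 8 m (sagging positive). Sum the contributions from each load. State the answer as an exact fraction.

Load 1 — triangular load w₀=12 kN/m (0→w₀ over full span):
  M_1 = w₀Lx/6 - w₀x³/(6L) = 12·10·8/6 - 12·8³/(6·10) = 288/5 kN·m
Load 2 — point force P=6 kN at a=6 m (b=L-a=4):
  M_2 = Pa(L-x)/L  [x>a] = 6·6·(10-8)/10 = 36/5 kN·m
Load 3 — applied couple M₀=6 kN·m at a=10/3 m (b=L-a=20/3):
  M_3 = M₀x/L - M₀  [x>a] = 6·8/10 - 6 = -6/5 kN·m
Superposition: M = Σ M_i = 318/5 kN·m ≈ 63.600000 kN·m

M(8) = 318/5 kN·m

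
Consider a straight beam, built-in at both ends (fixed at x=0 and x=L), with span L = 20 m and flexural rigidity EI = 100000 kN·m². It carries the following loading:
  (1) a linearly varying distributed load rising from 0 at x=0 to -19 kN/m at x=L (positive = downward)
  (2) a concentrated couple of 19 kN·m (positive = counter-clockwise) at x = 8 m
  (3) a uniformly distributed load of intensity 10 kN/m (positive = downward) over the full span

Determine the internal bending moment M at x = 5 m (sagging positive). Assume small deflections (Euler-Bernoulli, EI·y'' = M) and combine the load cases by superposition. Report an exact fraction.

Load 1 — triangular load w₀=-19 kN/m (0→w₀ over full span):
  M_1 = 3w₀Lx/20 - w₀L²/30 - w₀x³/(6L) = 3·(-19)·20·5/20 - (-19)·20²/30 - (-19)·5³/(6·20) = -95/8 kN·m
Load 2 — applied couple M₀=19 kN·m at a=8 m (b=L-a=12):
  M_2 = R_Ax - M_A  [x≤a] with R_A=171/125, M_A=57/25 = (171/125)·5 - (57/25) = 114/25 kN·m
Load 3 — uniform load w=10 kN/m over full span:
  M_3 = wLx/2 - wL²/12 - wx²/2 = 10·20·5/2 - 10·20²/12 - 10·5²/2 = 125/3 kN·m
Superposition: M = Σ M_i = 20611/600 kN·m ≈ 34.351667 kN·m

M(5) = 20611/600 kN·m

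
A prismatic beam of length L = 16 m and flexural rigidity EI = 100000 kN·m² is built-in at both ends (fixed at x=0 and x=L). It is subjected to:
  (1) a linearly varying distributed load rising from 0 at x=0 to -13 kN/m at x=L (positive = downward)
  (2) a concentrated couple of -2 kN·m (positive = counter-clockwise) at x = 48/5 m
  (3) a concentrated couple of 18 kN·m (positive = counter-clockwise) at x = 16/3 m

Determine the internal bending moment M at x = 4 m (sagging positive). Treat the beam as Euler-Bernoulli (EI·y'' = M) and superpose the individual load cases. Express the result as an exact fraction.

Load 1 — triangular load w₀=-13 kN/m (0→w₀ over full span):
  M_1 = 3w₀Lx/20 - w₀L²/30 - w₀x³/(6L) = 3·(-13)·16·4/20 - (-13)·16²/30 - (-13)·4³/(6·16) = -26/5 kN·m
Load 2 — applied couple M₀=-2 kN·m at a=48/5 m (b=L-a=32/5):
  M_2 = R_Ax - M_A  [x≤a] with R_A=-9/50, M_A=-16/25 = (-9/50)·4 - (-16/25) = -2/25 kN·m
Load 3 — applied couple M₀=18 kN·m at a=16/3 m (b=L-a=32/3):
  M_3 = R_Ax - M_A  [x≤a] with R_A=3/2, M_A=0 = (3/2)·4 - 0 = 6 kN·m
Superposition: M = Σ M_i = 18/25 kN·m ≈ 0.720000 kN·m

M(4) = 18/25 kN·m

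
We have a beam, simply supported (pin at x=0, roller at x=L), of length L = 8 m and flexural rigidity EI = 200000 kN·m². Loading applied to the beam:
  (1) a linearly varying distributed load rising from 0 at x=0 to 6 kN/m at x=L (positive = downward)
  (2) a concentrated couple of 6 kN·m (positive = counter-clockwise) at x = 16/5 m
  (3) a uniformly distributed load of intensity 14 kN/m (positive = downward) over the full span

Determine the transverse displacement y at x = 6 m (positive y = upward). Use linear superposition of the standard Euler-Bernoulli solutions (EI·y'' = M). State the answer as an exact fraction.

Load 1 — triangular load w₀=6 kN/m (0→w₀ over full span):
  y_1 = -w₀x(7L⁴-10L²x²+3x⁴)/(360LEI) = -6·6·(7·8⁴-10·8²·6²+3·6⁴)/(360·8·200000) = -119/200000 m
Load 2 — applied couple M₀=6 kN·m at a=16/5 m (b=L-a=24/5):
  y_2 = (M₀x³/(6L)-M₀(x-a)²/2+C₁x)/EI  [x>a] with C₁=M₀(3b²-L²)/(6L)=16/25 = (6·6³/(6·8)-6·(6-(16/5))²/2+(16/25)·6)/200000 = 183/5000000 m
Load 3 — uniform load w=14 kN/m over full span:
  y_3 = -wx(L³-2Lx²+x³)/(24EI) = -14·6·(8³-2·8·6²+6³)/(24·200000) = -133/50000 m
Superposition: y = Σ y_i = -4023/1250000 m ≈ -0.003218 m

y(6) = -4023/1250000 m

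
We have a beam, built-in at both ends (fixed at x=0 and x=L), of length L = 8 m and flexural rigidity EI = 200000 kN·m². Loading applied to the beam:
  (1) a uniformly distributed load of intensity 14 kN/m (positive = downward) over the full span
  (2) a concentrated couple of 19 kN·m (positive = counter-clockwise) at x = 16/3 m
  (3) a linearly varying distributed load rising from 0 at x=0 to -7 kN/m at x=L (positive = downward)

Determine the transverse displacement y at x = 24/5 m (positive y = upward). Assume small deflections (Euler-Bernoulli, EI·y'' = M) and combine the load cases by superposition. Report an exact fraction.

y(24/5) = -56853/97656250 m

Load 1 — uniform load w=14 kN/m over full span:
  y_1 = -wx²(L-x)²/(24EI) = -14·(24/5)²·(8-(24/5))²/(24·200000) = -1344/1953125 m
Load 2 — applied couple M₀=19 kN·m at a=16/3 m (b=L-a=8/3):
  y_2 = (R_Ax³/6 - M_Ax²/2)/EI  [x≤a] with R_A=19/6, M_A=19/3 = ((19/6)·(24/5)³/6 - (19/3)·(24/5)²/2)/200000 = -57/781250 m
Load 3 — triangular load w₀=-7 kN/m (0→w₀ over full span):
  y_3 = -w₀x²(L-x)²(x+2L)/(120LEI) = -(-7)·(24/5)²·(8-(24/5))²·((24/5)+2·8)/(120·8·200000) = 8736/48828125 m
Superposition: y = Σ y_i = -56853/97656250 m ≈ -0.000582 m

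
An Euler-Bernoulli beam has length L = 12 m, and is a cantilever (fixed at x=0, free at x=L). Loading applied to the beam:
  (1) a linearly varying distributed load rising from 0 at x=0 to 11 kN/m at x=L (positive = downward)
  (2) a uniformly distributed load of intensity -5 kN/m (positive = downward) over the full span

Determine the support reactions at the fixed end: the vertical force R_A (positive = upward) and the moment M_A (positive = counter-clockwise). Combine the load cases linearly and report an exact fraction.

R_A = 6 kN, M_A = 168 kN·m

Load 1 — triangular load w₀=11 kN/m (0→w₀ over full span):
  R_A = w₀L/2 = 11·12/2 = 66 kN
  M_A = w₀L²/3 = 11·12²/3 = 528 kN·m
Load 2 — uniform load w=-5 kN/m over full span:
  R_A = wL = (-5)·12 = -60 kN
  M_A = wL²/2 = (-5)·12²/2 = -360 kN·m
Superposition: R_A = 6 kN, M_A = 168 kN·m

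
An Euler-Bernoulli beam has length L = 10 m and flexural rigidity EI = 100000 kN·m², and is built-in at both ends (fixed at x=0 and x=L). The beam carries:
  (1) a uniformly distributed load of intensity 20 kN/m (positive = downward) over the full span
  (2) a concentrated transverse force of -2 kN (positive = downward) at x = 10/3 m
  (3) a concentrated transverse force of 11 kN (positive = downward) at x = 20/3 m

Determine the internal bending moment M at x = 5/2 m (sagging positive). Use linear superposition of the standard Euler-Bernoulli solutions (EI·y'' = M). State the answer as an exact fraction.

M(5/2) = 515/27 kN·m

Load 1 — uniform load w=20 kN/m over full span:
  M_1 = wLx/2 - wL²/12 - wx²/2 = 20·10·(5/2)/2 - 20·10²/12 - 20·(5/2)²/2 = 125/6 kN·m
Load 2 — point force P=-2 kN at a=10/3 m (b=L-a=20/3):
  M_2 = Pb²(3a+b)x/L³ - Pab²/L²  [x≤a] = (-2)·(20/3)²·(3·(10/3)+(20/3))·(5/2)/10³ - (-2)·(10/3)·(20/3)²/10² = -20/27 kN·m
Load 3 — point force P=11 kN at a=20/3 m (b=L-a=10/3):
  M_3 = Pb²(3a+b)x/L³ - Pab²/L²  [x≤a] = 11·(10/3)²·(3·(20/3)+(10/3))·(5/2)/10³ - 11·(20/3)·(10/3)²/10² = -55/54 kN·m
Superposition: M = Σ M_i = 515/27 kN·m ≈ 19.074074 kN·m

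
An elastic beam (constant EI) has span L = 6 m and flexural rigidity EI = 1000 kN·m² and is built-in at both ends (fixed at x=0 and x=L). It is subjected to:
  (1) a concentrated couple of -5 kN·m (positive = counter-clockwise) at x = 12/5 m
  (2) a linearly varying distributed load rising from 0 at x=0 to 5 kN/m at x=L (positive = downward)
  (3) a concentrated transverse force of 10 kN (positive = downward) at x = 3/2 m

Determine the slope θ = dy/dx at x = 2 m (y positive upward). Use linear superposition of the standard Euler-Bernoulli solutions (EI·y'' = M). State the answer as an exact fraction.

θ(2) = -1081/180000 rad

Load 1 — applied couple M₀=-5 kN·m at a=12/5 m (b=L-a=18/5):
  θ_1 = (R_Ax²/2 - M_Ax)/EI  [x≤a] with R_A=-6/5, M_A=-3/5 = ((-6/5)·2²/2 - (-3/5)·2)/1000 = -3/2500 rad
Load 2 — triangular load w₀=5 kN/m (0→w₀ over full span):
  θ_2 = -w₀(2x(L-x)(L-2x)(x+2L)+x²(L-x)²)/(120LEI) = -5·(2·2·(6-2)·(6-2·2)·(2+2·6)+2²·(6-2)²)/(120·6·1000) = -4/1125 rad
Load 3 — point force P=10 kN at a=3/2 m (b=L-a=9/2):
  θ_3 = Pa²(L-x)(2bL-(3b+a)(L-x))/(2L³EI)  [x>a] = 10·(3/2)²·(6-2)·(2·(9/2)·6-(3·(9/2)+(3/2))·(6-2))/(2·6³·1000) = -1/800 rad
Superposition: θ = Σ θ_i = -1081/180000 rad ≈ -0.006006 rad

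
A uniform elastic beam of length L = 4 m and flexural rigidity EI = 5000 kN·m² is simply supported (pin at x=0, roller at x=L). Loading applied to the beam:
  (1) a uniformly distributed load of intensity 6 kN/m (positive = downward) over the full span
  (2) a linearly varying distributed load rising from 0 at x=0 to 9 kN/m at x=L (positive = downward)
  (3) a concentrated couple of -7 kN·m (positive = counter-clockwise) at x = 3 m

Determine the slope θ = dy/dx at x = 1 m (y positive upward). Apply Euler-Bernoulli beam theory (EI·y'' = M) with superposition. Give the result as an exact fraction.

θ(1) = -7861/2400000 rad

Load 1 — uniform load w=6 kN/m over full span:
  θ_1 = -w(L³-6Lx²+4x³)/(24EI) = -6·(4³-6·4·1²+4·1³)/(24·5000) = -11/5000 rad
Load 2 — triangular load w₀=9 kN/m (0→w₀ over full span):
  θ_2 = -w₀(7L⁴-30L²x²+15x⁴)/(360LEI) = -9·(7·4⁴-30·4²·1²+15·1⁴)/(360·4·5000) = -1327/800000 rad
Load 3 — applied couple M₀=-7 kN·m at a=3 m (b=L-a=1):
  θ_3 = (M₀x²/(2L)+C₁)/EI  [x≤a] with C₁=M₀(3b²-L²)/(6L)=91/24 = ((-7)·1²/(2·4)+(91/24))/5000 = 7/12000 rad
Superposition: θ = Σ θ_i = -7861/2400000 rad ≈ -0.003275 rad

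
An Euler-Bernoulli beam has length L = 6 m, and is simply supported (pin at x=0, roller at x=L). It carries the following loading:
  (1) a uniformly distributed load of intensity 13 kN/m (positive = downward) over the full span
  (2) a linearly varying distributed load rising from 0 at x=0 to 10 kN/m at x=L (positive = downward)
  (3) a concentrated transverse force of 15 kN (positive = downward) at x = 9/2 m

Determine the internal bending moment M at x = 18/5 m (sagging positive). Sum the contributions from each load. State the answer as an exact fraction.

M(18/5) = 927/10 kN·m

Load 1 — uniform load w=13 kN/m over full span:
  M_1 = wx(L-x)/2 = 13·(18/5)·(6-(18/5))/2 = 1404/25 kN·m
Load 2 — triangular load w₀=10 kN/m (0→w₀ over full span):
  M_2 = w₀Lx/6 - w₀x³/(6L) = 10·6·(18/5)/6 - 10·(18/5)³/(6·6) = 576/25 kN·m
Load 3 — point force P=15 kN at a=9/2 m (b=L-a=3/2):
  M_3 = Pbx/L  [x≤a] = 15·(3/2)·(18/5)/6 = 27/2 kN·m
Superposition: M = Σ M_i = 927/10 kN·m ≈ 92.700000 kN·m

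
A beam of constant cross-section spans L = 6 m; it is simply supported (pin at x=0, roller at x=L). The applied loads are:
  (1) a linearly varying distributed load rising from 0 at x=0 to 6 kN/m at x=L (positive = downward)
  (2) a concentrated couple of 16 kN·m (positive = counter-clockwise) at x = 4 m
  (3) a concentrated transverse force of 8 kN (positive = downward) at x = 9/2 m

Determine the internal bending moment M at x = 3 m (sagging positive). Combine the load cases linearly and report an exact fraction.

M(3) = 55/2 kN·m

Load 1 — triangular load w₀=6 kN/m (0→w₀ over full span):
  M_1 = w₀Lx/6 - w₀x³/(6L) = 6·6·3/6 - 6·3³/(6·6) = 27/2 kN·m
Load 2 — applied couple M₀=16 kN·m at a=4 m (b=L-a=2):
  M_2 = M₀x/L  [x≤a] = 16·3/6 = 8 kN·m
Load 3 — point force P=8 kN at a=9/2 m (b=L-a=3/2):
  M_3 = Pbx/L  [x≤a] = 8·(3/2)·3/6 = 6 kN·m
Superposition: M = Σ M_i = 55/2 kN·m ≈ 27.500000 kN·m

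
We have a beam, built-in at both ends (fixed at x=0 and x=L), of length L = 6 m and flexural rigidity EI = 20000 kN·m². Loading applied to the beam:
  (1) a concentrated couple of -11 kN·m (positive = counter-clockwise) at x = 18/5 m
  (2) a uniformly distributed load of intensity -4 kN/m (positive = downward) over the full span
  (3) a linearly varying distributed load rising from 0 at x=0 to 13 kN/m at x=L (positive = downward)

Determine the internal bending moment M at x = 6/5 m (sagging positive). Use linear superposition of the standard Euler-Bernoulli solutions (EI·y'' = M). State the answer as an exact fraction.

Load 1 — applied couple M₀=-11 kN·m at a=18/5 m (b=L-a=12/5):
  M_1 = R_Ax - M_A  [x≤a] with R_A=-66/25, M_A=-88/25 = (-66/25)·(6/5) - (-88/25) = 44/125 kN·m
Load 2 — uniform load w=-4 kN/m over full span:
  M_2 = wLx/2 - wL²/12 - wx²/2 = (-4)·6·(6/5)/2 - (-4)·6²/12 - (-4)·(6/5)²/2 = 12/25 kN·m
Load 3 — triangular load w₀=13 kN/m (0→w₀ over full span):
  M_3 = 3w₀Lx/20 - w₀L²/30 - w₀x³/(6L) = 3·13·6·(6/5)/20 - 13·6²/30 - 13·(6/5)³/(6·6) = -273/125 kN·m
Superposition: M = Σ M_i = -169/125 kN·m ≈ -1.352000 kN·m

M(6/5) = -169/125 kN·m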